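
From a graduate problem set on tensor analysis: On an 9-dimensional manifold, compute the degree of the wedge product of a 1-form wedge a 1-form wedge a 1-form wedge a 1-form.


The degree of a wedge product is the sum of the degrees of the individual forms.
Degrees: 1, 1, 1, 1
Total degree = 1 + 1 + 1 + 1 = 4

4


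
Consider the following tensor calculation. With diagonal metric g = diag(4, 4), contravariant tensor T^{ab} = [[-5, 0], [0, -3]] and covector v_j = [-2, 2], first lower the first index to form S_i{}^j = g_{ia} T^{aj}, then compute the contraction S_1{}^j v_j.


Step 1: lower the first index. For a diagonal metric, g_{ia} T^{aj} = g_{ii} T^{ij} (no sum on i).
g_{11} = 4
S_1{}^1 = 4 * T^{11} = 4 * -5 = -20
S_1{}^2 = 4 * T^{12} = 4 * 0 = 0
Step 2: contract S_1{}^j with v_j.
S_1{}^1 * v_1 = -20 * -2 = 40
S_1{}^2 * v_2 = 0 * 2 = 0
Result = 40 + 0 = 40

40


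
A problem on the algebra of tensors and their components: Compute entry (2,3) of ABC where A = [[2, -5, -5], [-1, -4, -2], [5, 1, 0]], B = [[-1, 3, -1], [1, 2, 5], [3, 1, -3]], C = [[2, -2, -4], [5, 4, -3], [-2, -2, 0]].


(ABC)_{23} = sum_m (AB)_{2m} C_{m3}. First compute row 2 of AB.
(AB)_{21} = -1*-1 + -4*1 + -2*3 = -9
(AB)_{22} = -1*3 + -4*2 + -2*1 = -13
(AB)_{23} = -1*-1 + -4*5 + -2*-3 = -13
Now contract with column 3 of C:
(AB)_{21} * C_{13} = -9 * -4 = 36
(AB)_{22} * C_{23} = -13 * -3 = 39
(AB)_{23} * C_{33} = -13 * 0 = 0
(ABC)_{23} = 36 + 39 + 0 = 75

75


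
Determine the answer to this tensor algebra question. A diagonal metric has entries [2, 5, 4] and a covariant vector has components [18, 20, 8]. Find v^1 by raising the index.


To raise an index with a diagonal metric: v^i = v_i / g_{ii}.
For index 1: v_1 = 18, g_{11} = 2
v^1 = 18 / 2 = 9

9


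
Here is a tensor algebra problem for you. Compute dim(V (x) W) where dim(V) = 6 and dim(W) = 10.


The dimension of a tensor product is the product of dimensions.
dim(V) = 6, dim(W) = 10
dim(V (x) W) = 6 * 10 = 60

60


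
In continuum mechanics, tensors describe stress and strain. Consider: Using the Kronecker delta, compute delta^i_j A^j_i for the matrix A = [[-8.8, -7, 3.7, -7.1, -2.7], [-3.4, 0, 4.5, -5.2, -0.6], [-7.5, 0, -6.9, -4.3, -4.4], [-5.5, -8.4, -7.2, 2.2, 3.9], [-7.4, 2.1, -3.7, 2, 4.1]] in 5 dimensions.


The contraction (trace) of a rank-2 tensor is the sum of its diagonal elements.
Diagonal entries: A[1,1] = -8.8, A[2,2] = 0, A[3,3] = -6.9, A[4,4] = 2.2, A[5,5] = 4.1
Tr(A) = -8.8 + 0 + -6.9 + 2.2 + 4.1 = -9.4

-9.4


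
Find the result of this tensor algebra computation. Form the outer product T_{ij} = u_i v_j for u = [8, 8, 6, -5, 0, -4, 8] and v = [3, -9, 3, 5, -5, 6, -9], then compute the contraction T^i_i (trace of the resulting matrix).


The outer product gives T_{ij} = u_i v_j.
The trace (contraction) is Tr(T) = sum_i T_{ii} = sum_i u_i v_i.
Diagonal entries:
T_{11} = u_1 * v_1 = 8 * 3 = 24
T_{22} = u_2 * v_2 = 8 * -9 = -72
T_{33} = u_3 * v_3 = 6 * 3 = 18
T_{44} = u_4 * v_4 = -5 * 5 = -25
T_{55} = u_5 * v_5 = 0 * -5 = 0
T_{66} = u_6 * v_6 = -4 * 6 = -24
T_{77} = u_7 * v_7 = 8 * -9 = -72
Tr(T) = 24 + -72 + 18 + -25 + 0 + -24 + -72 = -151

-151


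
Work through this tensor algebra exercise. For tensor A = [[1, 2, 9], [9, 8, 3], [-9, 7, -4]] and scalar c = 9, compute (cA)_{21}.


Scalar multiplication: (cA)_{ij} = c * A_{ij}.
c = 9
A_{21} = 9
(cA)_{21} = 9 * 9 = 81

81


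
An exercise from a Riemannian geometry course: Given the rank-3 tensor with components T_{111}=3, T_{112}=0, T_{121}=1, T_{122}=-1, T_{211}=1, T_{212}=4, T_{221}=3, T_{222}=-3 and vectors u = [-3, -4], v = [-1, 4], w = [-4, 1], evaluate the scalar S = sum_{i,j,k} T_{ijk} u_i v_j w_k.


S = sum over i,j,k of T_{ijk} u_i v_j w_k. Expanding all 8 terms:
T_{111}*u_1*v_1*w_1 = 3*-3*-1*-4 = -36  (running total: -36)
T_{112}*u_1*v_1*w_2 = 0*-3*-1*1 = 0  (running total: -36)
T_{121}*u_1*v_2*w_1 = 1*-3*4*-4 = 48  (running total: 12)
T_{122}*u_1*v_2*w_2 = -1*-3*4*1 = 12  (running total: 24)
T_{211}*u_2*v_1*w_1 = 1*-4*-1*-4 = -16  (running total: 8)
T_{212}*u_2*v_1*w_2 = 4*-4*-1*1 = 16  (running total: 24)
T_{221}*u_2*v_2*w_1 = 3*-4*4*-4 = 192  (running total: 216)
T_{222}*u_2*v_2*w_2 = -3*-4*4*1 = 48  (running total: 264)
S = 264

264


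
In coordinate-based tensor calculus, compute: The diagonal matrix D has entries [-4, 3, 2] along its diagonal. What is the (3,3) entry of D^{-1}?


For a diagonal matrix, the inverse has entries (D^{-1})_{ii} = 1/d_{ii}.
The diagonal entries are: d_{11} = -4, d_{22} = 3, d_{33} = 2
We need (D^{-1})_{33} = 1/d_{33} = 1/2 = 1/2

1/2


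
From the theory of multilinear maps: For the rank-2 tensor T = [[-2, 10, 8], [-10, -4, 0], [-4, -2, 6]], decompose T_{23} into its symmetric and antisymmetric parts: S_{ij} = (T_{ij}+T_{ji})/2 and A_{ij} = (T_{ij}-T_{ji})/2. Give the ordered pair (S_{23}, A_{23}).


T_{23} = 0
T_{32} = -2
S_{23} = (0 + -2)/2 = -2/2 = -1
A_{23} = (0 - -2)/2 = 2/2 = 1
Check: S + A = -1 + 1 = 0 = T_{23}.

(-1, 1)


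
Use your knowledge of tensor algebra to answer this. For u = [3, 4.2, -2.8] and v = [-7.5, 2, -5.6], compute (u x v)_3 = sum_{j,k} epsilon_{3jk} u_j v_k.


(u x v)_3 = sum_{j,k} epsilon_{3jk} u_j v_k. Only permutations of (1,2,3) contribute; the two non-zero terms are:
eps_{312} u_1 v_2 = 1 * 3 * 2 = 6
eps_{321} u_2 v_1 = -1 * 4.2 * -7.5 = 31.5
(u x v)_3 = 37.5

37.5


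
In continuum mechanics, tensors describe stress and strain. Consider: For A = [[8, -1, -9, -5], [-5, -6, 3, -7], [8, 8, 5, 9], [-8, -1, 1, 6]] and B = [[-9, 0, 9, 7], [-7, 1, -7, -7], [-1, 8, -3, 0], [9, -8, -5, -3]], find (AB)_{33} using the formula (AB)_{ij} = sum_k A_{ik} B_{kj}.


(AB)_{ij} = sum_k A_{ik} B_{kj}.
For i=3, j=3:
A_{31} * B_{13} = 8 * 9 = 72
A_{32} * B_{23} = 8 * -7 = -56
A_{33} * B_{33} = 5 * -3 = -15
A_{34} * B_{43} = 9 * -5 = -45
Sum = 72 + -56 + -15 + -45 = -44

-44


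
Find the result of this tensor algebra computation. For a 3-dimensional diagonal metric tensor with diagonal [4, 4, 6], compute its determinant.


For a diagonal metric, the determinant is the product of diagonal entries.
Diagonal entries: 4, 4, 6
det(g) = 4 * 4 * 6 = 96

96


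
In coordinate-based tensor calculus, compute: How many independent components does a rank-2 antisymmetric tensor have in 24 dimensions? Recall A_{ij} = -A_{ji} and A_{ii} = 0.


An antisymmetric rank-2 tensor satisfies A_{ij} = -A_{ji}, so diagonal entries are zero.
The independent components are the upper-triangular entries: C(n, 2) = n(n-1)/2.
n = 24
C(24, 2) = 24 * 23 / 2 = 552 / 2 = 276

276


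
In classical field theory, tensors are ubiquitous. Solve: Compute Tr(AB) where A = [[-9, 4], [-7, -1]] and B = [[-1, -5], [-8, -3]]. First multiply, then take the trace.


Tr(AB) = sum_i (AB)_{ii} where (AB)_{ii} = sum_k A_{ik} B_{ki}.
(AB)_{11} = -9*-1 + 4*-8 = -23
(AB)_{22} = -7*-5 + -1*-3 = 38
Tr(AB) = -23 + 38 = 15

15


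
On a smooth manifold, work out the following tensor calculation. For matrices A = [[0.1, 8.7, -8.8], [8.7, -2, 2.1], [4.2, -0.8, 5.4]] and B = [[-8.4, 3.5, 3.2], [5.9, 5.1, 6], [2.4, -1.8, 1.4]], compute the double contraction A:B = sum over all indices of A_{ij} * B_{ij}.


A:B = sum over all i,j of A_{ij} * B_{ij}.
Row 1: 0.1*-8.4=-0.84, 8.7*3.5=30.45, -8.8*3.2=-28.16 => row sum = 1.45
Row 2: 8.7*5.9=51.33, -2*5.1=-10.2, 2.1*6=12.6 => row sum = 53.73
Row 3: 4.2*2.4=10.08, -0.8*-1.8=1.44, 5.4*1.4=7.56 => row sum = 19.08
Total = 1.45 + 53.73 + 19.08 = 74.26

74.26


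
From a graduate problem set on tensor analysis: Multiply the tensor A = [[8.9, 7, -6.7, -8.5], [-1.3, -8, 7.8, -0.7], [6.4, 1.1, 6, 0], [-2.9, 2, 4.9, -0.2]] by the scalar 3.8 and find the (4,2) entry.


Scalar multiplication: (cA)_{ij} = c * A_{ij}.
c = 3.8
A_{42} = 2
(cA)_{42} = 3.8 * 2 = 7.6

7.6


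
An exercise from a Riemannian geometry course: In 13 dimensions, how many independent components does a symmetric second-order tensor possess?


A symmetric rank-2 tensor in d dimensions has d(d+1)/2 independent components.
d = 13
d(d+1)/2 = 13 * 14 / 2 = 182 / 2 = 91

91


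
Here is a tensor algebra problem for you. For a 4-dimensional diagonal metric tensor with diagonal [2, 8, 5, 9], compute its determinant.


For a diagonal metric, the determinant is the product of diagonal entries.
Diagonal entries: 2, 8, 5, 9
det(g) = 2 * 8 * 5 * 9 = 720

720


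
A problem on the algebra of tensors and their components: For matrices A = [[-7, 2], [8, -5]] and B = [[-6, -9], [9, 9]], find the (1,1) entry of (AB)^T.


(AB)^T_{ij} = (AB)_{ji} = sum_k A_{jk} B_{ki}.
For i=1, j=1 we need (AB)_{11}:
A_{11} * B_{11} = -7 * -6 = 42
A_{12} * B_{21} = 2 * 9 = 18
Sum = 42 + 18 = 60

60


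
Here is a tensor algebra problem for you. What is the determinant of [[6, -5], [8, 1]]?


For a 2x2 matrix [[a, b], [c, d]], det = a*d - b*c.
a = 6, b = -5, c = 8, d = 1
a*d = 6 * 1 = 6
b*c = -5 * 8 = -40
det = 6 - -40 = 46

46


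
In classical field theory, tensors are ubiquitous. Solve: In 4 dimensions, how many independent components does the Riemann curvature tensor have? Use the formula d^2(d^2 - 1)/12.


The Riemann tensor in d dimensions has d^2(d^2 - 1)/12 independent components.
d = 4, so d^2 = 16
d^2 - 1 = 15
d^2(d^2 - 1) = 16 * 15 = 240
Divide by 12: 240 / 12 = 20

20


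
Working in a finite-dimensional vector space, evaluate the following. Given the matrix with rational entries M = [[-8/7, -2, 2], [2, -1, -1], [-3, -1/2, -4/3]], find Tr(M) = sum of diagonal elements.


The trace is the sum of diagonal entries.
Diagonal: M[1,1] = -8/7, M[2,2] = -1, M[3,3] = -4/3
Tr(M) = -8/7 + -1 + -4/3
Computing step by step:
After adding M[1,1]: -8/7
After adding M[2,2]: -15/7
After adding M[3,3]: -73/21
Tr(M) = -73/21

-73/21


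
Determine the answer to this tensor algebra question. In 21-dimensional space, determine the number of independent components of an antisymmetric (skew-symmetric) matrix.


An antisymmetric rank-2 tensor satisfies A_{ij} = -A_{ji}, so diagonal entries are zero.
The independent components are the upper-triangular entries: C(n, 2) = n(n-1)/2.
n = 21
C(21, 2) = 21 * 20 / 2 = 420 / 2 = 210

210


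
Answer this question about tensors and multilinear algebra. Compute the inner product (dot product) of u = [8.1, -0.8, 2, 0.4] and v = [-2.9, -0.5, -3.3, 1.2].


The inner product u . v = sum of u_i * v_i.
Term-by-term: 8.1 * -2.9, -0.8 * -0.5, 2 * -3.3, 0.4 * 1.2
Products: -23.49, 0.4, -6.6, 0.48
Sum = -23.49 + 0.4 + -6.6 + 0.48 = -29.21

-29.21


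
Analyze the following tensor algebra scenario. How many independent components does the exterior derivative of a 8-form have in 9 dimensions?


The exterior derivative of a p-form is a (p+1)-form.
Its number of independent components is C(n, p+1).
n = 9, p+1 = 9
C(9, 9) = 1

1


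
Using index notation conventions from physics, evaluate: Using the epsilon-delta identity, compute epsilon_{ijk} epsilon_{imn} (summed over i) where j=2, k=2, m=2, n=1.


Using the identity: epsilon_{ijk} epsilon_{imn} = delta_{jm} delta_{kn} - delta_{jn} delta_{km}.
delta_{22} = 1
delta_{21} = 0
delta_{21} = 0
delta_{22} = 1
Result = 1 * 0 - 0 * 1 = 0 - 0 = 0

0


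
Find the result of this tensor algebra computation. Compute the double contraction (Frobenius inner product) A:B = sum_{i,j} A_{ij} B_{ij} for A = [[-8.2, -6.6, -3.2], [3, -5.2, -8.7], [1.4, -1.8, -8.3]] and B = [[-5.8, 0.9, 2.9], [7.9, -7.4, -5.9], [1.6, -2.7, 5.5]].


A:B = sum over all i,j of A_{ij} * B_{ij}.
Row 1: -8.2*-5.8=47.56, -6.6*0.9=-5.94, -3.2*2.9=-9.28 => row sum = 32.34
Row 2: 3*7.9=23.7, -5.2*-7.4=38.48, -8.7*-5.9=51.33 => row sum = 113.51
Row 3: 1.4*1.6=2.24, -1.8*-2.7=4.86, -8.3*5.5=-45.65 => row sum = -38.55
Total = 32.34 + 113.51 + -38.55 = 107.3

107.3


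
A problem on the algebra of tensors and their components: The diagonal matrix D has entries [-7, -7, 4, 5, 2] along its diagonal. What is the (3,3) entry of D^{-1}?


For a diagonal matrix, the inverse has entries (D^{-1})_{ii} = 1/d_{ii}.
The diagonal entries are: d_{11} = -7, d_{22} = -7, d_{33} = 4, d_{44} = 5, d_{55} = 2
We need (D^{-1})_{33} = 1/d_{33} = 1/4 = 1/4

1/4


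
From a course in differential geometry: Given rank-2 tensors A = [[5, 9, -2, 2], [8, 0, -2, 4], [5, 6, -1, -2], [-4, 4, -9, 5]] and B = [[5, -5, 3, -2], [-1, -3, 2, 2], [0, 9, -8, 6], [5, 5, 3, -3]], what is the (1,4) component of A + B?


Tensor addition is component-wise: (A + B)_{ij} = A_{ij} + B_{ij}.
A_{14} = 2
B_{14} = -2
(A + B)_{14} = 2 + -2 = 0

0


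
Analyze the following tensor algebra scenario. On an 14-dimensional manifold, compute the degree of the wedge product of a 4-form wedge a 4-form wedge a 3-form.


The degree of a wedge product is the sum of the degrees of the individual forms.
Degrees: 4, 4, 3
Total degree = 4 + 4 + 3 = 11

11


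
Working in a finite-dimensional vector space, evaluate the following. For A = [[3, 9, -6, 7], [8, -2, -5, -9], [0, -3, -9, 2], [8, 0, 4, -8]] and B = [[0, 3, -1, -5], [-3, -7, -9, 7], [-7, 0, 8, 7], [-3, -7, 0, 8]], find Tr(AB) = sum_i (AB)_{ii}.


Tr(AB) = sum_i (AB)_{ii} where (AB)_{ii} = sum_k A_{ik} B_{ki}.
(AB)_{11} = 3*0 + 9*-3 + -6*-7 + 7*-3 = -6
(AB)_{22} = 8*3 + -2*-7 + -5*0 + -9*-7 = 101
(AB)_{33} = 0*-1 + -3*-9 + -9*8 + 2*0 = -45
(AB)_{44} = 8*-5 + 0*7 + 4*7 + -8*8 = -76
Tr(AB) = -6 + 101 + -45 + -76 = -26

-26


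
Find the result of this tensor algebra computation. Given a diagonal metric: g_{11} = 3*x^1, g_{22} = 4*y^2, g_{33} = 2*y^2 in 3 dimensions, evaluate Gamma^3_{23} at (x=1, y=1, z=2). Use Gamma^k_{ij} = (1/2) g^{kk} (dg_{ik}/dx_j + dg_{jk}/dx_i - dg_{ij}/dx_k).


For a diagonal metric, Gamma^k_{ij} = (1/2) g^{kk} (dg_{ik}/dx_j + dg_{jk}/dx_i - dg_{ij}/dx_k).
The metric is diagonal, so g_{ab} = 0 for a != b.
At the given point: g_{11} = 3, g_{22} = 4, g_{33} = 2
g^{33} = 1/2
dg_{23}/dx_3 = 0 (off-diagonal)
dg_{33}/dx_2 = dg_{33}/dx_2 = 4
dg_{23}/dx_3 = 0 (off-diagonal)
Numerator = 0 + 4 - 0 = 4
Gamma^3_{23} = 4 / (2 * 2) = 1

1


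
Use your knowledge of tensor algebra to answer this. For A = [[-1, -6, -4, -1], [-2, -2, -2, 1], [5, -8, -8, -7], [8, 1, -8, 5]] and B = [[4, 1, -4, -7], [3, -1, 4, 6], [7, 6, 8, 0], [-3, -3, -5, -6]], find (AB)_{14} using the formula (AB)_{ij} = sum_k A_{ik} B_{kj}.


(AB)_{ij} = sum_k A_{ik} B_{kj}.
For i=1, j=4:
A_{11} * B_{14} = -1 * -7 = 7
A_{12} * B_{24} = -6 * 6 = -36
A_{13} * B_{34} = -4 * 0 = 0
A_{14} * B_{44} = -1 * -6 = 6
Sum = 7 + -36 + 0 + 6 = -23

-23


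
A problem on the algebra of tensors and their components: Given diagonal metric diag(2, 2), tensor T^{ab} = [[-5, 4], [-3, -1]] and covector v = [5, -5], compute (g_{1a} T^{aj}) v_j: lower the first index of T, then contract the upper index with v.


Step 1: lower the first index. For a diagonal metric, g_{ia} T^{aj} = g_{ii} T^{ij} (no sum on i).
g_{11} = 2
S_1{}^1 = 2 * T^{11} = 2 * -5 = -10
S_1{}^2 = 2 * T^{12} = 2 * 4 = 8
Step 2: contract S_1{}^j with v_j.
S_1{}^1 * v_1 = -10 * 5 = -50
S_1{}^2 * v_2 = 8 * -5 = -40
Result = -50 + -40 = -90

-90


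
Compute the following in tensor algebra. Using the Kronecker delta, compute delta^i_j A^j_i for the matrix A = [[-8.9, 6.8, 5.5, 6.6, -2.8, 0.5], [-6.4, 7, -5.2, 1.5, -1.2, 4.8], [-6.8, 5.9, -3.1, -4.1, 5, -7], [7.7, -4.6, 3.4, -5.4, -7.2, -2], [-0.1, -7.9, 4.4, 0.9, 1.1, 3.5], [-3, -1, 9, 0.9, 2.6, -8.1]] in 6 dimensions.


The contraction (trace) of a rank-2 tensor is the sum of its diagonal elements.
Diagonal entries: A[1,1] = -8.9, A[2,2] = 7, A[3,3] = -3.1, A[4,4] = -5.4, A[5,5] = 1.1, A[6,6] = -8.1
Tr(A) = -8.9 + 7 + -3.1 + -5.4 + 1.1 + -8.1 = -17.4

-17.4


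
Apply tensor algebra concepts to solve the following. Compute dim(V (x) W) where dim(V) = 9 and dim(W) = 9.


The dimension of a tensor product is the product of dimensions.
dim(V) = 9, dim(W) = 9
dim(V (x) W) = 9 * 9 = 81

81


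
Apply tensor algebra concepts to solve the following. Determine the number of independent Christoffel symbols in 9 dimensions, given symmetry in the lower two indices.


Christoffel symbols Gamma^k_{ij} are symmetric in i,j, so there are d * d(d+1)/2 independent symbols.
d = 9
d(d+1)/2 = 9 * 10 / 2 = 45
Total = 9 * 45 = 405

405


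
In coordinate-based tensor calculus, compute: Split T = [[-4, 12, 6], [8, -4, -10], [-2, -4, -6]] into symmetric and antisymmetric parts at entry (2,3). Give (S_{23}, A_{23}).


T_{23} = -10
T_{32} = -4
S_{23} = (-10 + -4)/2 = -14/2 = -7
A_{23} = (-10 - -4)/2 = -6/2 = -3
Check: S + A = -7 + -3 = -10 = T_{23}.

(-7, -3)


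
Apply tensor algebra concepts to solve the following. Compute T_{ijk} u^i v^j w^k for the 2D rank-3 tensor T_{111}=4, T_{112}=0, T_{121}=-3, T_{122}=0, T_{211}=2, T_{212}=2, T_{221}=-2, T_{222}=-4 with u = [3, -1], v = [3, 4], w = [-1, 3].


S = sum over i,j,k of T_{ijk} u_i v_j w_k. Expanding all 8 terms:
T_{111}*u_1*v_1*w_1 = 4*3*3*-1 = -36  (running total: -36)
T_{112}*u_1*v_1*w_2 = 0*3*3*3 = 0  (running total: -36)
T_{121}*u_1*v_2*w_1 = -3*3*4*-1 = 36  (running total: 0)
T_{122}*u_1*v_2*w_2 = 0*3*4*3 = 0  (running total: 0)
T_{211}*u_2*v_1*w_1 = 2*-1*3*-1 = 6  (running total: 6)
T_{212}*u_2*v_1*w_2 = 2*-1*3*3 = -18  (running total: -12)
T_{221}*u_2*v_2*w_1 = -2*-1*4*-1 = -8  (running total: -20)
T_{222}*u_2*v_2*w_2 = -4*-1*4*3 = 48  (running total: 28)
S = 28

28


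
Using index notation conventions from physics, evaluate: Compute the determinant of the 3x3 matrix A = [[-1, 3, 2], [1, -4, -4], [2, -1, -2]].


Expanding along the first row, det(A) = a11*M_11 - a12*M_12 + a13*M_13, where M_1j is the (1,j) minor.
Minor M_11 = -4*-2 - -4*-1 = 4
Minor M_12 = 1*-2 - -4*2 = 6
Minor M_13 = 1*-1 - -4*2 = 7
det = -1*(4) - 3*(6) + 2*(7)
    = -4 - 18 + 14
    = -8

-8


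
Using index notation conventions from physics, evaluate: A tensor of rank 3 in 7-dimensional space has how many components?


The number of components of a rank-r tensor in d dimensions is d^r.
Here d = 7 and r = 3.
7^3 = 343

343


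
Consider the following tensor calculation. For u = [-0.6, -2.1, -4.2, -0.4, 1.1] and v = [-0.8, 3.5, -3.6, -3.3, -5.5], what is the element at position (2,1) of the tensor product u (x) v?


The outer product entry T_{ij} = u_i * v_j.
We need i=2, j=1.
u_2 = -2.1, v_1 = -0.8
T_{2,1} = -2.1 * -0.8 = 1.68

1.68


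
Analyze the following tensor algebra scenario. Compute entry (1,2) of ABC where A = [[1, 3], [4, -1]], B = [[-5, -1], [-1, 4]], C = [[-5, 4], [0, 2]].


(ABC)_{12} = sum_m (AB)_{1m} C_{m2}. First compute row 1 of AB.
(AB)_{11} = 1*-5 + 3*-1 = -8
(AB)_{12} = 1*-1 + 3*4 = 11
Now contract with column 2 of C:
(AB)_{11} * C_{12} = -8 * 4 = -32
(AB)_{12} * C_{22} = 11 * 2 = 22
(ABC)_{12} = -32 + 22 = -10

-10


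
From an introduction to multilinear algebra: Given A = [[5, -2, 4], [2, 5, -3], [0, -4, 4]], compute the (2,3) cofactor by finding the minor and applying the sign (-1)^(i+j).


To find cofactor C_{23}, delete row 2 and column 3.
The resulting 2x2 submatrix is: [[5, -2], [0, -4]]
Minor M_{23} = 5*-4 - -2*0
  = -20 - 0 = -20
Sign = (-1)^(2+3) = (-1)^5 = -1
Cofactor C_{23} = -1 * -20 = 20

20


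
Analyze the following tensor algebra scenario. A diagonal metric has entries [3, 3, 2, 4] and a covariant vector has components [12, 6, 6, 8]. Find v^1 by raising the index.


To raise an index with a diagonal metric: v^i = v_i / g_{ii}.
For index 1: v_1 = 12, g_{11} = 3
v^1 = 12 / 3 = 4

4


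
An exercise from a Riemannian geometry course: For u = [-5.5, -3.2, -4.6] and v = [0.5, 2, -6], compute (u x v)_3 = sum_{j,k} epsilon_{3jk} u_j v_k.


(u x v)_3 = sum_{j,k} epsilon_{3jk} u_j v_k. Only permutations of (1,2,3) contribute; the two non-zero terms are:
eps_{312} u_1 v_2 = 1 * -5.5 * 2 = -11
eps_{321} u_2 v_1 = -1 * -3.2 * 0.5 = 1.6
(u x v)_3 = -9.4

-9.4


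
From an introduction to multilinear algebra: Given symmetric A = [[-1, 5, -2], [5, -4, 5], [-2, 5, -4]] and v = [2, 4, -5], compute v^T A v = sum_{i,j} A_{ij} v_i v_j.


First compute Av:
(Av)_1 = -1*2 + 5*4 + -2*-5 = 28
(Av)_2 = 5*2 + -4*4 + 5*-5 = -31
(Av)_3 = -2*2 + 5*4 + -4*-5 = 36
Av = [28, -31, 36]
Then v^T (Av) = 2*28 + 4*-31 + -5*36
= 56 + -124 + -180 = -248

-248


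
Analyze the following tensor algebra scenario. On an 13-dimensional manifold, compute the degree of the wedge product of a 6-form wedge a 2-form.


The degree of a wedge product is the sum of the degrees of the individual forms.
Degrees: 6, 2
Total degree = 6 + 2 = 8

8


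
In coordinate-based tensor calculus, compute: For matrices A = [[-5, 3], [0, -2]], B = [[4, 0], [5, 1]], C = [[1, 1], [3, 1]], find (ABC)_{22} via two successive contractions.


(ABC)_{22} = sum_m (AB)_{2m} C_{m2}. First compute row 2 of AB.
(AB)_{21} = 0*4 + -2*5 = -10
(AB)_{22} = 0*0 + -2*1 = -2
Now contract with column 2 of C:
(AB)_{21} * C_{12} = -10 * 1 = -10
(AB)_{22} * C_{22} = -2 * 1 = -2
(ABC)_{22} = -10 + -2 = -12

-12


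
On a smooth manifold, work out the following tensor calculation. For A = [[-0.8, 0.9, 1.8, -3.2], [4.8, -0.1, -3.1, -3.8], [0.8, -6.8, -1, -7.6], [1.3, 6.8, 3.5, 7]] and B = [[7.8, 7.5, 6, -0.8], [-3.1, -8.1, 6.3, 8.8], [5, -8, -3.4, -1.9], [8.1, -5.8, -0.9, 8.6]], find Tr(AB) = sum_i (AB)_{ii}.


Tr(AB) = sum_i (AB)_{ii} where (AB)_{ii} = sum_k A_{ik} B_{ki}.
(AB)_{11} = -0.8*7.8 + 0.9*-3.1 + 1.8*5 + -3.2*8.1 = -25.95
(AB)_{22} = 4.8*7.5 + -0.1*-8.1 + -3.1*-8 + -3.8*-5.8 = 83.65
(AB)_{33} = 0.8*6 + -6.8*6.3 + -1*-3.4 + -7.6*-0.9 = -27.8
(AB)_{44} = 1.3*-0.8 + 6.8*8.8 + 3.5*-1.9 + 7*8.6 = 112.35
Tr(AB) = -25.95 + 83.65 + -27.8 + 112.35 = 142.25

142.25


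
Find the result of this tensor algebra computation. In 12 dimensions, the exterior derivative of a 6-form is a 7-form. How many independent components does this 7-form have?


The exterior derivative of a p-form is a (p+1)-form.
Its number of independent components is C(n, p+1).
n = 12, p+1 = 7
C(12, 7) = 792

792


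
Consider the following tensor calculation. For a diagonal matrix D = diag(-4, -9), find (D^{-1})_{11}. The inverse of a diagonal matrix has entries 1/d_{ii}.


For a diagonal matrix, the inverse has entries (D^{-1})_{ii} = 1/d_{ii}.
The diagonal entries are: d_{11} = -4, d_{22} = -9
We need (D^{-1})_{11} = 1/d_{11} = 1/-4 = -1/4

-1/4


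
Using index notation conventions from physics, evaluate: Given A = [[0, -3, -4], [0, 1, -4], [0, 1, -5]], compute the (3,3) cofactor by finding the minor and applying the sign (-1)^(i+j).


To find cofactor C_{33}, delete row 3 and column 3.
The resulting 2x2 submatrix is: [[0, -3], [0, 1]]
Minor M_{33} = 0*1 - -3*0
  = 0 - 0 = 0
Sign = (-1)^(3+3) = (-1)^6 = 1
Cofactor C_{33} = 1 * 0 = 0

0


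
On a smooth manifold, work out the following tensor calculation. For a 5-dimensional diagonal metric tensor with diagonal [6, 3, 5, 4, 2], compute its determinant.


For a diagonal metric, the determinant is the product of diagonal entries.
Diagonal entries: 6, 3, 5, 4, 2
det(g) = 6 * 3 * 5 * 4 * 2 = 720

720


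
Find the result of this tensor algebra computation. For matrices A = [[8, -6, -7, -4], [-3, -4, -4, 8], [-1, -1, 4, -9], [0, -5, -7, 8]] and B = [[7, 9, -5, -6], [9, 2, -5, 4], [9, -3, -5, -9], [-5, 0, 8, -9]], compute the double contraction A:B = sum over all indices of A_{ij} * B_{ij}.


A:B = sum over all i,j of A_{ij} * B_{ij}.
Row 1: 8*7=56, -6*9=-54, -7*-5=35, -4*-6=24 => row sum = 61
Row 2: -3*9=-27, -4*2=-8, -4*-5=20, 8*4=32 => row sum = 17
Row 3: -1*9=-9, -1*-3=3, 4*-5=-20, -9*-9=81 => row sum = 55
Row 4: 0*-5=0, -5*0=0, -7*8=-56, 8*-9=-72 => row sum = -128
Total = 61 + 17 + 55 + -128 = 5

5


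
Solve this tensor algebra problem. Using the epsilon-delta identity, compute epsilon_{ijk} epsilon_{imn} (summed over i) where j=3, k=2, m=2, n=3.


Using the identity: epsilon_{ijk} epsilon_{imn} = delta_{jm} delta_{kn} - delta_{jn} delta_{km}.
delta_{32} = 0
delta_{23} = 0
delta_{33} = 1
delta_{22} = 1
Result = 0 * 0 - 1 * 1 = 0 - 1 = -1

-1


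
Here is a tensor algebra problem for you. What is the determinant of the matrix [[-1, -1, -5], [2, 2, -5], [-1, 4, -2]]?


Expanding along the first row, det(A) = a11*M_11 - a12*M_12 + a13*M_13, where M_1j is the (1,j) minor.
Minor M_11 = 2*-2 - -5*4 = 16
Minor M_12 = 2*-2 - -5*-1 = -9
Minor M_13 = 2*4 - 2*-1 = 10
det = -1*(16) - -1*(-9) + -5*(10)
    = -16 - 9 + -50
    = -75

-75


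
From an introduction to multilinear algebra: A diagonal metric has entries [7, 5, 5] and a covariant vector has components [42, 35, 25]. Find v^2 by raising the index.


To raise an index with a diagonal metric: v^i = v_i / g_{ii}.
For index 2: v_2 = 35, g_{22} = 5
v^2 = 35 / 5 = 7

7


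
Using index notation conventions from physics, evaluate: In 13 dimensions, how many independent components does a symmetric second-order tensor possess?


A symmetric rank-2 tensor in d dimensions has d(d+1)/2 independent components.
d = 13
d(d+1)/2 = 13 * 14 / 2 = 182 / 2 = 91

91


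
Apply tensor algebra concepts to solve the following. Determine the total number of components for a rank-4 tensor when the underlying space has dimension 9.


The number of components of a rank-r tensor in d dimensions is d^r.
Here d = 9 and r = 4.
9^4 = 6561

6561


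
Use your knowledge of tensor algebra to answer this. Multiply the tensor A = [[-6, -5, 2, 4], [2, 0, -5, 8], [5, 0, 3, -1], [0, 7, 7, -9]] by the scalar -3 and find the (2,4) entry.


Scalar multiplication: (cA)_{ij} = c * A_{ij}.
c = -3
A_{24} = 8
(cA)_{24} = -3 * 8 = -24

-24


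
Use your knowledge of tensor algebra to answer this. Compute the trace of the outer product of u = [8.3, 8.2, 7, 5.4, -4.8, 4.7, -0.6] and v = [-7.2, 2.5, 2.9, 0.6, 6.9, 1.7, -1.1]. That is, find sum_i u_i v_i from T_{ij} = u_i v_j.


The outer product gives T_{ij} = u_i v_j.
The trace (contraction) is Tr(T) = sum_i T_{ii} = sum_i u_i v_i.
Diagonal entries:
T_{11} = u_1 * v_1 = 8.3 * -7.2 = -59.76
T_{22} = u_2 * v_2 = 8.2 * 2.5 = 20.5
T_{33} = u_3 * v_3 = 7 * 2.9 = 20.3
T_{44} = u_4 * v_4 = 5.4 * 0.6 = 3.24
T_{55} = u_5 * v_5 = -4.8 * 6.9 = -33.12
T_{66} = u_6 * v_6 = 4.7 * 1.7 = 7.99
T_{77} = u_7 * v_7 = -0.6 * -1.1 = 0.66
Tr(T) = -59.76 + 20.5 + 20.3 + 3.24 + -33.12 + 7.99 + 0.66 = -40.19

-40.19


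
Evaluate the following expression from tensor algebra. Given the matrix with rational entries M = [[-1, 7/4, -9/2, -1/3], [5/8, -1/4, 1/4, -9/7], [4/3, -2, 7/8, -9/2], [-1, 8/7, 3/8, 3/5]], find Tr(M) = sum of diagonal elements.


The trace is the sum of diagonal entries.
Diagonal: M[1,1] = -1, M[2,2] = -1/4, M[3,3] = 7/8, M[4,4] = 3/5
Tr(M) = -1 + -1/4 + 7/8 + 3/5
Computing step by step:
After adding M[1,1]: -1
After adding M[2,2]: -5/4
After adding M[3,3]: -3/8
After adding M[4,4]: 9/40
Tr(M) = 9/40

9/40


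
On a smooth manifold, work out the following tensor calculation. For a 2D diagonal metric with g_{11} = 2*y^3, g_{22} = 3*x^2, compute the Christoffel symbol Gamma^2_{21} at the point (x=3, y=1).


For a diagonal metric, Gamma^k_{ij} = (1/2) g^{kk} (dg_{ik}/dx_j + dg_{jk}/dx_i - dg_{ij}/dx_k).
The metric is diagonal, so g_{ab} = 0 for a != b.
At the given point: g_{11} = 2, g_{22} = 27
g^{22} = 1/27
dg_{22}/dx_1 = dg_{22}/dx_1 = 18
dg_{12}/dx_2 = 0 (off-diagonal)
dg_{21}/dx_2 = 0 (off-diagonal)
Numerator = 18 + 0 - 0 = 18
Gamma^2_{21} = 18 / (2 * 27) = 1/3

1/3


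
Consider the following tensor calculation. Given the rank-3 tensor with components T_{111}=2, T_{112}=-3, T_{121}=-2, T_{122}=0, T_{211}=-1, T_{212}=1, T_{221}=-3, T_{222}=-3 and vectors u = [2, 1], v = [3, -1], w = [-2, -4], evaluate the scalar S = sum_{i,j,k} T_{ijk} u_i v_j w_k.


S = sum over i,j,k of T_{ijk} u_i v_j w_k. Expanding all 8 terms:
T_{111}*u_1*v_1*w_1 = 2*2*3*-2 = -24  (running total: -24)
T_{112}*u_1*v_1*w_2 = -3*2*3*-4 = 72  (running total: 48)
T_{121}*u_1*v_2*w_1 = -2*2*-1*-2 = -8  (running total: 40)
T_{122}*u_1*v_2*w_2 = 0*2*-1*-4 = 0  (running total: 40)
T_{211}*u_2*v_1*w_1 = -1*1*3*-2 = 6  (running total: 46)
T_{212}*u_2*v_1*w_2 = 1*1*3*-4 = -12  (running total: 34)
T_{221}*u_2*v_2*w_1 = -3*1*-1*-2 = -6  (running total: 28)
T_{222}*u_2*v_2*w_2 = -3*1*-1*-4 = -12  (running total: 16)
S = 16

16


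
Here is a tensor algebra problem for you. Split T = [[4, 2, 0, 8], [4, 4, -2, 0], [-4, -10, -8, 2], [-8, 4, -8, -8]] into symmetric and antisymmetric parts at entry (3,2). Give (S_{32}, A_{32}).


T_{32} = -10
T_{23} = -2
S_{32} = (-10 + -2)/2 = -12/2 = -6
A_{32} = (-10 - -2)/2 = -8/2 = -4
Check: S + A = -6 + -4 = -10 = T_{32}.

(-6, -4)


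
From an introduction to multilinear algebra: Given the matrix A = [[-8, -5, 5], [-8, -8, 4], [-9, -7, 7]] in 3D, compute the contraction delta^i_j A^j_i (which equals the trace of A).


The contraction (trace) of a rank-2 tensor is the sum of its diagonal elements.
Diagonal entries: A[1,1] = -8, A[2,2] = -8, A[3,3] = 7
Tr(A) = -8 + -8 + 7 = -9

-9


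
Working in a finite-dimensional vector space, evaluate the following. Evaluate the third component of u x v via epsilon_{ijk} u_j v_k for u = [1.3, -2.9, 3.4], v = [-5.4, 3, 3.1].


(u x v)_3 = sum_{j,k} epsilon_{3jk} u_j v_k. Only permutations of (1,2,3) contribute; the two non-zero terms are:
eps_{312} u_1 v_2 = 1 * 1.3 * 3 = 3.9
eps_{321} u_2 v_1 = -1 * -2.9 * -5.4 = -15.66
(u x v)_3 = -11.76

-11.76


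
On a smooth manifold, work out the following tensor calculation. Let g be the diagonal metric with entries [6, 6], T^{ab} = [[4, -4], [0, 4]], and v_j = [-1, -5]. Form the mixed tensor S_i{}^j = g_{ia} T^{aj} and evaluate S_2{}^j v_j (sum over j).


Step 1: lower the first index. For a diagonal metric, g_{ia} T^{aj} = g_{ii} T^{ij} (no sum on i).
g_{22} = 6
S_2{}^1 = 6 * T^{21} = 6 * 0 = 0
S_2{}^2 = 6 * T^{22} = 6 * 4 = 24
Step 2: contract S_2{}^j with v_j.
S_2{}^1 * v_1 = 0 * -1 = 0
S_2{}^2 * v_2 = 24 * -5 = -120
Result = 0 + -120 = -120

-120


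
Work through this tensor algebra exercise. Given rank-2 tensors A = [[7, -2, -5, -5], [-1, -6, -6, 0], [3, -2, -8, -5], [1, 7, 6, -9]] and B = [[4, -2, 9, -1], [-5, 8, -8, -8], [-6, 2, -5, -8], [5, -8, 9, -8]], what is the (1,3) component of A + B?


Tensor addition is component-wise: (A + B)_{ij} = A_{ij} + B_{ij}.
A_{13} = -5
B_{13} = 9
(A + B)_{13} = -5 + 9 = 4

4


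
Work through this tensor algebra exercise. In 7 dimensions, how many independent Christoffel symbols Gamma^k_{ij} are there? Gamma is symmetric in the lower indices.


Christoffel symbols Gamma^k_{ij} are symmetric in i,j, so there are d * d(d+1)/2 independent symbols.
d = 7
d(d+1)/2 = 7 * 8 / 2 = 28
Total = 7 * 28 = 196

196


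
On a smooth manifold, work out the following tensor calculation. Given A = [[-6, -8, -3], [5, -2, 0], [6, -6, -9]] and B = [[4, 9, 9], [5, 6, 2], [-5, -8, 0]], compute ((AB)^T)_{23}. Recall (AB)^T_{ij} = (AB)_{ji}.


(AB)^T_{ij} = (AB)_{ji} = sum_k A_{jk} B_{ki}.
For i=2, j=3 we need (AB)_{32}:
A_{31} * B_{12} = 6 * 9 = 54
A_{32} * B_{22} = -6 * 6 = -36
A_{33} * B_{32} = -9 * -8 = 72
Sum = 54 + -36 + 72 = 90

90


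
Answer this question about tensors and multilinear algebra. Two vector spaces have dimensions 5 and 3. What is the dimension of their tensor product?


The dimension of a tensor product is the product of dimensions.
dim(V) = 5, dim(W) = 3
dim(V (x) W) = 5 * 3 = 15

15


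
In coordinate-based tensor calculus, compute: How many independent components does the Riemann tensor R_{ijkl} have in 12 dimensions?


The Riemann tensor in d dimensions has d^2(d^2 - 1)/12 independent components.
d = 12, so d^2 = 144
d^2 - 1 = 143
d^2(d^2 - 1) = 144 * 143 = 20592
Divide by 12: 20592 / 12 = 1716

1716


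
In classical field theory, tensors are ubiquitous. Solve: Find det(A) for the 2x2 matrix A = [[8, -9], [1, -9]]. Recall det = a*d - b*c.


For a 2x2 matrix [[a, b], [c, d]], det = a*d - b*c.
a = 8, b = -9, c = 1, d = -9
a*d = 8 * -9 = -72
b*c = -9 * 1 = -9
det = -72 - -9 = -63

-63


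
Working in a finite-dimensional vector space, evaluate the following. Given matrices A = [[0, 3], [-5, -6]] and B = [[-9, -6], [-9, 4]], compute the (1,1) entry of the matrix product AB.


(AB)_{ij} = sum_k A_{ik} B_{kj}.
For i=1, j=1:
A_{11} * B_{11} = 0 * -9 = 0
A_{12} * B_{21} = 3 * -9 = -27
Sum = 0 + -27 = -27

-27


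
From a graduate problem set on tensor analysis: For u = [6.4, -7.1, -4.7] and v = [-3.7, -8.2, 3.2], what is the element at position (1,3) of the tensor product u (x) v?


The outer product entry T_{ij} = u_i * v_j.
We need i=1, j=3.
u_1 = 6.4, v_3 = 3.2
T_{1,3} = 6.4 * 3.2 = 20.48

20.48


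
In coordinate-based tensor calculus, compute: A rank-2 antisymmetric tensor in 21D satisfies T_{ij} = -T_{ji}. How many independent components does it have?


An antisymmetric rank-2 tensor satisfies A_{ij} = -A_{ji}, so diagonal entries are zero.
The independent components are the upper-triangular entries: C(n, 2) = n(n-1)/2.
n = 21
C(21, 2) = 21 * 20 / 2 = 420 / 2 = 210

210


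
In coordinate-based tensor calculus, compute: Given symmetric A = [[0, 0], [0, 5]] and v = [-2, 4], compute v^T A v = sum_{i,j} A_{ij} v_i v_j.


First compute Av:
(Av)_1 = 0*-2 + 0*4 = 0
(Av)_2 = 0*-2 + 5*4 = 20
Av = [0, 20]
Then v^T (Av) = -2*0 + 4*20
= 0 + 80 = 80

80


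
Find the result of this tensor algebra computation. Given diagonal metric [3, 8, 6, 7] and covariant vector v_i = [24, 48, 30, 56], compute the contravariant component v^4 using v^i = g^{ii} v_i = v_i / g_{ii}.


To raise an index with a diagonal metric: v^i = v_i / g_{ii}.
For index 4: v_4 = 56, g_{44} = 7
v^4 = 56 / 7 = 8

8


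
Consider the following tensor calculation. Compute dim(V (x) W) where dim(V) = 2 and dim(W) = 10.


The dimension of a tensor product is the product of dimensions.
dim(V) = 2, dim(W) = 10
dim(V (x) W) = 2 * 10 = 20

20


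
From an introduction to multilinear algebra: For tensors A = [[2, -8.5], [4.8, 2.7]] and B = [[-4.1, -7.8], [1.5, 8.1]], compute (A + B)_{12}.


Tensor addition is component-wise: (A + B)_{ij} = A_{ij} + B_{ij}.
A_{12} = -8.5
B_{12} = -7.8
(A + B)_{12} = -8.5 + -7.8 = -16.3

-16.3


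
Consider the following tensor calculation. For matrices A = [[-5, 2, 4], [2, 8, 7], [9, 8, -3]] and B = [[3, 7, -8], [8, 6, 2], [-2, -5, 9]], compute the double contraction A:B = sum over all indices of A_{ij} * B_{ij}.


A:B = sum over all i,j of A_{ij} * B_{ij}.
Row 1: -5*3=-15, 2*7=14, 4*-8=-32 => row sum = -33
Row 2: 2*8=16, 8*6=48, 7*2=14 => row sum = 78
Row 3: 9*-2=-18, 8*-5=-40, -3*9=-27 => row sum = -85
Total = -33 + 78 + -85 = -40

-40


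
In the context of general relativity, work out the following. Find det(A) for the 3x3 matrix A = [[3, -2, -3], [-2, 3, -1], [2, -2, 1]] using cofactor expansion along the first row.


Expanding along the first row, det(A) = a11*M_11 - a12*M_12 + a13*M_13, where M_1j is the (1,j) minor.
Minor M_11 = 3*1 - -1*-2 = 1
Minor M_12 = -2*1 - -1*2 = 0
Minor M_13 = -2*-2 - 3*2 = -2
det = 3*(1) - -2*(0) + -3*(-2)
    = 3 - 0 + 6
    = 9

9


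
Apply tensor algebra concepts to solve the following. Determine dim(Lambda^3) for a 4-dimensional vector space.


The dimension of the space of p-forms on an n-dimensional space is C(n, p).
n = 4, p = 3
C(4, 3) = 4! / (3! * 1!) = 4

4


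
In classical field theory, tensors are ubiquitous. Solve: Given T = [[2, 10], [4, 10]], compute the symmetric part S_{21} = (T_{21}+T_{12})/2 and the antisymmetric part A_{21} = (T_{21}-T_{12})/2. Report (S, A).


T_{21} = 4
T_{12} = 10
S_{21} = (4 + 10)/2 = 14/2 = 7
A_{21} = (4 - 10)/2 = -6/2 = -3
Check: S + A = 7 + -3 = 4 = T_{21}.

(7, -3)


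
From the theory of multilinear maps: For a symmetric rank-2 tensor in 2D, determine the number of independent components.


A symmetric rank-2 tensor in d dimensions has d(d+1)/2 independent components.
d = 2
d(d+1)/2 = 2 * 3 / 2 = 6 / 2 = 3

3


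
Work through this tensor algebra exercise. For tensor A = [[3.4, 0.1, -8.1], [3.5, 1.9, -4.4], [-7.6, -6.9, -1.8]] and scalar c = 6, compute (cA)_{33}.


Scalar multiplication: (cA)_{ij} = c * A_{ij}.
c = 6
A_{33} = -1.8
(cA)_{33} = 6 * -1.8 = -10.8

-10.8


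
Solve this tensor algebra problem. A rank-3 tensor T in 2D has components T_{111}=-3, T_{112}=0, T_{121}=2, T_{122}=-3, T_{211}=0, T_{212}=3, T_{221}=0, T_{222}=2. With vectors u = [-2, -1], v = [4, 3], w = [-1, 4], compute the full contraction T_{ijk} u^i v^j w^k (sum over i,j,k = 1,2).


S = sum over i,j,k of T_{ijk} u_i v_j w_k. Expanding all 8 terms:
T_{111}*u_1*v_1*w_1 = -3*-2*4*-1 = -24  (running total: -24)
T_{112}*u_1*v_1*w_2 = 0*-2*4*4 = 0  (running total: -24)
T_{121}*u_1*v_2*w_1 = 2*-2*3*-1 = 12  (running total: -12)
T_{122}*u_1*v_2*w_2 = -3*-2*3*4 = 72  (running total: 60)
T_{211}*u_2*v_1*w_1 = 0*-1*4*-1 = 0  (running total: 60)
T_{212}*u_2*v_1*w_2 = 3*-1*4*4 = -48  (running total: 12)
T_{221}*u_2*v_2*w_1 = 0*-1*3*-1 = 0  (running total: 12)
T_{222}*u_2*v_2*w_2 = 2*-1*3*4 = -24  (running total: -12)
S = -12

-12


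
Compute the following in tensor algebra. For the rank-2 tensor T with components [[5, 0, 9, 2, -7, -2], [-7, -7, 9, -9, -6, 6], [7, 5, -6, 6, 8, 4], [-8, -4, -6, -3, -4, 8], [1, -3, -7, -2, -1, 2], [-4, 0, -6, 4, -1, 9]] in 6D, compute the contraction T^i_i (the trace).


The contraction (trace) of a rank-2 tensor is the sum of its diagonal elements.
Diagonal entries: A[1,1] = 5, A[2,2] = -7, A[3,3] = -6, A[4,4] = -3, A[5,5] = -1, A[6,6] = 9
Tr(A) = 5 + -7 + -6 + -3 + -1 + 9 = -3

-3


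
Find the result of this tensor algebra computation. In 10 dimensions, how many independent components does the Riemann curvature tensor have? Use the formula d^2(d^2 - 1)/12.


The Riemann tensor in d dimensions has d^2(d^2 - 1)/12 independent components.
d = 10, so d^2 = 100
d^2 - 1 = 99
d^2(d^2 - 1) = 100 * 99 = 9900
Divide by 12: 9900 / 12 = 825

825


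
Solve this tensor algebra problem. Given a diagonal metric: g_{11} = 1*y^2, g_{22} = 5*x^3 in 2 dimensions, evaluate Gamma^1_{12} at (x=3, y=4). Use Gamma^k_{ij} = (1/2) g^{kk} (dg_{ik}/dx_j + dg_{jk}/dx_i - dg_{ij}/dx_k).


For a diagonal metric, Gamma^k_{ij} = (1/2) g^{kk} (dg_{ik}/dx_j + dg_{jk}/dx_i - dg_{ij}/dx_k).
The metric is diagonal, so g_{ab} = 0 for a != b.
At the given point: g_{11} = 16, g_{22} = 135
g^{11} = 1/16
dg_{11}/dx_2 = dg_{11}/dx_2 = 8
dg_{21}/dx_1 = 0 (off-diagonal)
dg_{12}/dx_1 = 0 (off-diagonal)
Numerator = 8 + 0 - 0 = 8
Gamma^1_{12} = 8 / (2 * 16) = 1/4

1/4


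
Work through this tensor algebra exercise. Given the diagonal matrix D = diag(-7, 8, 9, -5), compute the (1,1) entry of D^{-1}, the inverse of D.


For a diagonal matrix, the inverse has entries (D^{-1})_{ii} = 1/d_{ii}.
The diagonal entries are: d_{11} = -7, d_{22} = 8, d_{33} = 9, d_{44} = -5
We need (D^{-1})_{11} = 1/d_{11} = 1/-7 = -1/7

-1/7


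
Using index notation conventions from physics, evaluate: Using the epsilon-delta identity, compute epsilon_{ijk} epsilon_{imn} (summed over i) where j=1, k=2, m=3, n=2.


Using the identity: epsilon_{ijk} epsilon_{imn} = delta_{jm} delta_{kn} - delta_{jn} delta_{km}.
delta_{13} = 0
delta_{22} = 1
delta_{12} = 0
delta_{23} = 0
Result = 0 * 1 - 0 * 0 = 0 - 0 = 0

0


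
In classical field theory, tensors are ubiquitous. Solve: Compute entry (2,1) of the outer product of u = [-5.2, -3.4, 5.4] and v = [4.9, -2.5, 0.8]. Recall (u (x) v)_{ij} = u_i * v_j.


The outer product entry T_{ij} = u_i * v_j.
We need i=2, j=1.
u_2 = -3.4, v_1 = 4.9
T_{2,1} = -3.4 * 4.9 = -16.66

-16.66


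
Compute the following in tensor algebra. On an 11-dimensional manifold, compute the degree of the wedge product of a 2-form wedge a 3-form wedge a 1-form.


The degree of a wedge product is the sum of the degrees of the individual forms.
Degrees: 2, 3, 1
Total degree = 2 + 3 + 1 = 6

6


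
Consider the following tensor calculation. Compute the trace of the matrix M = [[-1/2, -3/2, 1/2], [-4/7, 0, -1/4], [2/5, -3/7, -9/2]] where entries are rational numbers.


The trace is the sum of diagonal entries.
Diagonal: M[1,1] = -1/2, M[2,2] = 0, M[3,3] = -9/2
Tr(M) = -1/2 + 0 + -9/2
Computing step by step:
After adding M[1,1]: -1/2
After adding M[2,2]: -1/2
After adding M[3,3]: -5
Tr(M) = -5

-5
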